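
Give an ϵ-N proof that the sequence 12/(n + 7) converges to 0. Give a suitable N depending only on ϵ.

Let ϵ > 0. For n ≥ 1, |12/(n + 7) − 0| = 12/(n + 7) ≤ 12/n.
We need 12/n < ϵ, i.e. n > 12/ϵ.
Take N = 12/ϵ. If n > N then |12/(n + 7)| ≤ 12/n < ϵ.

N = 12/ϵ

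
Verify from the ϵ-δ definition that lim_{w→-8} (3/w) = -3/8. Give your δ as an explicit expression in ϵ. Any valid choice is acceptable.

δ = min(4, (32/3)ϵ)

Fix ϵ > 0. We seek δ > 0 such that 0 < |w + 8| < δ implies |3/w + 3/8| < ϵ.
|3/w + 3/8| = 3·|-8 − w|/(8·|w|) = 3|w + 8|/(8|w|).
Require δ ≤ 4 so that |w| > 8 − 4 = 4, hence 8|w| > 32.
Then |3/w + 3/8| < 3|w + 8|/32, which is < ϵ when |w + 8| < (32/3)ϵ.
Take δ = min(4, (32/3)ϵ). Then 0 < |w + 8| < δ gives both |w + 8| < 4 and |w + 8| < (32/3)ϵ, so |3/w + 3/8| < ϵ.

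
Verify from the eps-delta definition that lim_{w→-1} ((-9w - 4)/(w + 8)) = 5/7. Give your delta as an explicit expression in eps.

Fix eps > 0. We want delta > 0 with 0 < |w + 1| < delta ⇒ |(-9w - 4)/(w + 8) − (5/7)| < eps.
Combining over a common denominator, (-9w - 4)/(w + 8) − (5/7) = [(-9w - 4)·7 − 5·(w + 8)] / [7·(w + 8)] = -68(w + 1) / (7(w + 8)).
So |(-9w - 4)/(w + 8) − (5/7)| = 68|w + 1| / (7·|w + 8|).
Restrict delta ≤ 7/2. Then |w + 1| < 7/2 gives |w + 8| = |(w + 1) + 7| ≥ 7 − 7/2 = 7/2.
Hence |(-9w - 4)/(w + 8) − (5/7)| < 68|w + 1|/(7·(7/2)) = (136/49)|w + 1|, which is < eps once |w + 1| < (49/136)eps.
Take delta = min(7/2, (49/136)eps). Then 0 < |w + 1| < delta forces both bounds, so |(-9w - 4)/(w + 8) − (5/7)| < eps.

delta = min(7/2, (49/136)eps)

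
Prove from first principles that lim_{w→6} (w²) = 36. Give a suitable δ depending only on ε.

Fix ε > 0. We seek δ > 0 with 0 < |w − 6| < δ ⇒ |w² − 36| < ε.
Factor: w² − 36 = (w − 6)(w + 6), so |w² − 36| = |w − 6|·|w + 6|.
Restrict δ ≤ 1. Then |w − 6| < 1 gives |w| < 7, so by the triangle inequality |w + 6| ≤ 7 + 6 = 13.
Hence |w² − 36| ≤ 13|w − 6|, which is < ε once |w − 6| < ε/13.
Take δ = min(1, ε/13). If 0 < |w − 6| < δ then both bounds hold and |w² − 36| ≤ 13|w − 6| < 13·(ε/13) = ε.

δ = min(1, ε/13)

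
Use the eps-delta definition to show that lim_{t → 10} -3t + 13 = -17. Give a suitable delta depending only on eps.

Fix eps > 0. We need delta > 0 so that 0 < |t − 10| < delta implies |(-3t + 13) + 17| < eps.
Since (-3t + 13) + 17 = -3(t − 10), we have |(-3t + 13) + 17| = 3|t − 10|.
Thus it suffices that |t − 10| < eps/3.
Choosing delta = eps/3 gives |(-3t + 13) + 17| = 3|t − 10| < eps whenever |t − 10| < delta.

delta = eps/3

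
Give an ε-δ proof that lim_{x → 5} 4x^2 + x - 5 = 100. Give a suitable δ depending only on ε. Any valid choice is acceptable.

δ = min(1, ε/45)

Let ε > 0 be given. We want δ > 0 such that 0 < |x − 5| < δ implies |(4x^2 + x - 5) − 100| < ε.
(4x^2 + x - 5) − 100 = 4x^2 + x - 105 = (x − 5)(4x + 21).
So |(4x^2 + x - 5) − 100| = |x − 5|·|4x + 21|.
Assume first that |x − 5| < 1, so |x| < 6. Then |4x + 21| ≤ 4·6 + 21 = 45.
Hence |(4x^2 + x - 5) − 100| ≤ 45|x − 5| < ε provided |x − 5| < ε/45.
Choosing δ = min(1, ε/45) ensures both conditions, hence |(4x^2 + x - 5) − 100| < ε.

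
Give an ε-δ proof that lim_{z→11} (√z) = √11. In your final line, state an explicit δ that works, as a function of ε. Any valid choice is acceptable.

δ = min(11, √11·ε)

Fix ε > 0. We want δ > 0 such that 0 < |z − 11| < δ implies |√z − √11| < ε.
Rationalise: √z − √11 = (z − 11)/(√z + √11), so |√z − √11| = |z − 11|/(√z + √11).
Restrict δ ≤ 11 so that |z − 11| < 11 forces z > 0, and then √z + √11 > √11.
Hence |√z − √11| < |z − 11|/√11, which is < ε once |z − 11| < √11·ε.
Take δ = min(11, √11·ε). If 0 < |z − 11| < δ then z > 0 and |√z − √11| < |z − 11|/√11 < ε.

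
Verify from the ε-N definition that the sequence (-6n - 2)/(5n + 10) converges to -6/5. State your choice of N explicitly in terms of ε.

N = 2/ε

Suppose ε > 0. For n ≥ 1, |(-6n - 2)/(5n + 10) + 6/5| = |50|/(5(5n + 10)) = 50/(5(5n + 10)).
Since 5n + 10 ≥ 5n for n ≥ 1, this is ≤ 50/(5·5n) = 2/n.
So |(-6n - 2)/(5n + 10) + 6/5| < ε whenever n > 2/ε.
Take N = 2/ε. If n > N then |(-6n - 2)/(5n + 10) + 6/5| ≤ 2/n < ε.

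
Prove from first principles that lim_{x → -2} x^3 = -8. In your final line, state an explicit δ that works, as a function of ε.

Let ε > 0. We seek δ > 0 with 0 < |x + 2| < δ ⇒ |x^3 + 8| < ε.
Factor: x^3 + 8 = (x + 2)(x^2 - 2x + 4), so |x^3 + 8| = |x + 2|·|x^2 - 2x + 4|.
Impose δ ≤ 1 so that |x| < 3; then |x^2 - 2x + 4| ≤ 19.
Hence |x^3 + 8| ≤ 19|x + 2|, which is < ε once |x + 2| < ε/19.
Take δ = min(1, ε/19). If 0 < |x + 2| < δ then both bounds hold and |x^3 + 8| ≤ 19|x + 2| < 19·(ε/19) = ε.

δ = min(1, ε/19)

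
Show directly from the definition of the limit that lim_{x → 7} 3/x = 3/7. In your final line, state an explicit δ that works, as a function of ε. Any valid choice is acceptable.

δ = min(7/2, (49/6)ε)

Let ε > 0 be given. We seek δ > 0 such that 0 < |x − 7| < δ implies |3/x − (3/7)| < ε.
|3/x − (3/7)| = 3·|7 − x|/(7·|x|) = 3|x − 7|/(7|x|).
Require δ ≤ 7/2 so that |x| > 7 − 7/2 = 7/2, hence 7|x| > 49/2.
Then |3/x − (3/7)| < 3|x − 7|/(49/2), which is < ε when |x − 7| < (49/6)ε.
Take δ = min(7/2, (49/6)ε). Then 0 < |x − 7| < δ gives both |x − 7| < 7/2 and |x − 7| < (49/6)ε, so |3/x − (3/7)| < ε.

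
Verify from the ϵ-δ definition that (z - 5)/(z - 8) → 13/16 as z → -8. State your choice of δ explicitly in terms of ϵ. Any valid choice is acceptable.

Let ϵ > 0 be given. We want δ > 0 with 0 < |z + 8| < δ ⇒ |(z - 5)/(z - 8) − (13/16)| < ϵ.
Combining over a common denominator, (z - 5)/(z - 8) − (13/16) = [(z - 5)·(-16) − (-13)·(z - 8)] / [(-16)·(z - 8)] = -3(z + 8) / ((-16)(z - 8)).
So |(z - 5)/(z - 8) − (13/16)| = 3|z + 8| / (16·|z − 8|).
Require δ ≤ 8, so |z − 8| ≥ |-16| − |z + 8| > 16 − 8 = 8.
Hence |(z - 5)/(z - 8) − (13/16)| < 3|z + 8|/(16·8) = (3/128)|z + 8|, which is < ϵ once |z + 8| < (128/3)ϵ.
Take δ = min(8, (128/3)ϵ). Then 0 < |z + 8| < δ forces both bounds, so |(z - 5)/(z - 8) − (13/16)| < ϵ.

δ = min(8, (128/3)ϵ)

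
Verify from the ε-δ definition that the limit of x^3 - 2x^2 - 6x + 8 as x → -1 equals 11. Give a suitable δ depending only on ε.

δ = min(1, ε/13)

Let ε > 0 be given. We want δ > 0 such that 0 < |x + 1| < δ implies |(x^3 - 2x^2 - 6x + 8) − 11| < ε.
(x^3 - 2x^2 - 6x + 8) − 11 = x^3 - 2x^2 - 6x - 3 = (x + 1)(x^2 - 3x - 3).
So |(x^3 - 2x^2 - 6x + 8) − 11| = |x + 1|·|x^2 - 3x - 3|.
Assume first that |x + 1| < 1, so |x| < 2. Then |x^2 - 3x - 3| ≤ 2^2 + 3·2 + 3 = 13.
Hence |(x^3 - 2x^2 - 6x + 8) − 11| ≤ 13|x + 1| < ε provided |x + 1| < ε/13.
Take δ = min(1, ε/13). Then 0 < |x + 1| < δ gives both |x + 1| < 1 and |x + 1| < ε/13, so |(x^3 - 2x^2 - 6x + 8) − 11| < ε.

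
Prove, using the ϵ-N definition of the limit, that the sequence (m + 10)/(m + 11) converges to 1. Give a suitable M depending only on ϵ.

Fix ϵ > 0. For m ≥ 1, |(m + 10)/(m + 11) − 1| = |-1|/((m + 11)) = 1/((m + 11)).
Since m + 11 ≥ m for m ≥ 1, this is ≤ 1/(m) = 1/m.
So |(m + 10)/(m + 11) − 1| < ϵ whenever m > 1/ϵ.
Take M = 1/ϵ. If m > M then |(m + 10)/(m + 11) − 1| ≤ 1/m < ϵ.

M = 1/ϵ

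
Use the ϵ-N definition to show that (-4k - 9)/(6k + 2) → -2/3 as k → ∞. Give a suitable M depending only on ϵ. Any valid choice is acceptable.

Let ϵ > 0. For k ≥ 1, |(-4k - 9)/(6k + 2) + 2/3| = |-46|/(6(6k + 2)) = 46/(6(6k + 2)).
Since 6k + 2 ≥ 6k for k ≥ 1, this is ≤ 46/(6·6k) = (23/18)/k.
So |(-4k - 9)/(6k + 2) + 2/3| < ϵ whenever k > (23/18)/ϵ.
Take M = (23/18)/ϵ. If k > M then |(-4k - 9)/(6k + 2) + 2/3| ≤ (23/18)/k < ϵ.

M = (23/18)/ϵ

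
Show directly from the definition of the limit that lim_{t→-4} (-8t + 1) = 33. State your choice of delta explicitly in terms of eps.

delta = eps/8

Let eps > 0 be given. We need delta > 0 so that 0 < |t + 4| < delta implies |(-8t + 1) − 33| < eps.
|(-8t + 1) − 33| = |-8t - 32| = 8|t + 4|.
Thus it suffices that |t + 4| < eps/8.
Choosing delta = eps/8 gives |(-8t + 1) − 33| = 8|t + 4| < eps whenever |t + 4| < delta.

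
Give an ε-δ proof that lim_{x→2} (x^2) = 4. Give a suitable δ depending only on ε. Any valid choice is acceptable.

δ = min(1, ε/5)

Let ε > 0 be given. We seek δ > 0 with 0 < |x − 2| < δ ⇒ |x^2 − 4| < ε.
Factor: x^2 − 4 = (x − 2)(x + 2), so |x^2 − 4| = |x − 2|·|x + 2|.
Impose δ ≤ 1 so that |x| < 3; then |x + 2| ≤ 5.
Hence |x^2 − 4| ≤ 5|x − 2|, which is < ε once |x − 2| < ε/5.
Take δ = min(1, ε/5). If 0 < |x − 2| < δ then both bounds hold and |x^2 − 4| ≤ 5|x − 2| < 5·(ε/5) = ε.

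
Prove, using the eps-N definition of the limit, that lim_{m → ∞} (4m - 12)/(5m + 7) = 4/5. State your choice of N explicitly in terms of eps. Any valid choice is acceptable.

Let eps > 0 be given. For m ≥ 1, |(4m - 12)/(5m + 7) − (4/5)| = |-88|/(5(5m + 7)) = 88/(5(5m + 7)).
Since 5m + 7 ≥ 5m for m ≥ 1, this is ≤ 88/(5·5m) = (88/25)/m.
So |(4m - 12)/(5m + 7) − (4/5)| < eps whenever m > (88/25)/eps.
Take N = (88/25)/eps. If m > N then |(4m - 12)/(5m + 7) − (4/5)| ≤ (88/25)/m < eps.

N = (88/25)/eps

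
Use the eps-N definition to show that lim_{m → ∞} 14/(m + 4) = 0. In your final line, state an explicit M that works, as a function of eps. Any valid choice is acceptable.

Fix eps > 0. For m ≥ 1, |14/(m + 4) − 0| = 14/(m + 4) ≤ 14/m.
We need 14/m < eps, i.e. m > 14/eps.
Take M = 14/eps. If m > M then |14/(m + 4)| ≤ 14/m < eps.

M = 14/eps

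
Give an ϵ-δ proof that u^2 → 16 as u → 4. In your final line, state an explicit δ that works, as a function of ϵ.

Suppose ϵ > 0. We seek δ > 0 with 0 < |u − 4| < δ ⇒ |u^2 − 16| < ϵ.
Factor: u^2 − 16 = (u − 4)(u + 4), so |u^2 − 16| = |u − 4|·|u + 4|.
Impose δ ≤ 1 so that |u| < 5; then |u + 4| ≤ 9.
Hence |u^2 − 16| ≤ 9|u − 4|, which is < ϵ once |u − 4| < ϵ/9.
Take δ = min(1, ϵ/9). If 0 < |u − 4| < δ then both bounds hold and |u^2 − 16| ≤ 9|u − 4| < 9·(ϵ/9) = ϵ.

δ = min(1, ϵ/9)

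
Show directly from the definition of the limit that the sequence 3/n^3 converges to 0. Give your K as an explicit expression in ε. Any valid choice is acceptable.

Suppose ε > 0. For n ≥ 1, |3/n^3 − 0| = 3/n^3.
3/n^3 < ε ⇔ n^3 > 3/ε ⇔ n > (3/ε)^{1/3}.
Take K = (3/ε)^{1/3}. Then n > K implies 3/n^3 < ε.

K = (3/ε)^{1/3}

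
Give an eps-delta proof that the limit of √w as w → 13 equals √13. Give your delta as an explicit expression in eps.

Let eps > 0. We want delta > 0 such that 0 < |w − 13| < delta implies |√w − √13| < eps.
Rationalise: √w − √13 = (w − 13)/(√w + √13), so |√w − √13| = |w − 13|/(√w + √13).
Restrict delta ≤ 13 so that |w − 13| < 13 forces w > 0, and then √w + √13 > √13.
Hence |√w − √13| < |w − 13|/√13, which is < eps once |w − 13| < √13·eps.
Take delta = min(13, √13·eps). If 0 < |w − 13| < delta then w > 0 and |√w − √13| < |w − 13|/√13 < eps.

delta = min(13, √13·eps)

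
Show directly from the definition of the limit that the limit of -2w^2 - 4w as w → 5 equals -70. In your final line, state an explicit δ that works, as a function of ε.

δ = min(2, ε/28)

Let ε > 0 be given. We want δ > 0 such that 0 < |w − 5| < δ implies |(-2w^2 - 4w) + 70| < ε.
(-2w^2 - 4w) + 70 = -2w^2 - 4w + 70 = (w − 5)(-2w - 14).
So |(-2w^2 - 4w) + 70| = |w − 5|·|-2w - 14|.
Assume first that |w − 5| < 2, so |w| < 7. Then |-2w - 14| ≤ 2·7 + 14 = 28.
Hence |(-2w^2 - 4w) + 70| ≤ 28|w − 5| < ε provided |w − 5| < ε/28.
Take δ = min(2, ε/28). Then 0 < |w − 5| < δ gives both |w − 5| < 2 and |w − 5| < ε/28, so |(-2w^2 - 4w) + 70| < ε.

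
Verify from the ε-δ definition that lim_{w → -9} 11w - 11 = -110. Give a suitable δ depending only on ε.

Let ε > 0. We need δ > 0 so that 0 < |w + 9| < δ implies |(11w - 11) + 110| < ε.
|(11w - 11) + 110| = |11w + 99| = 11|w + 9|.
So 11|w + 9| < ε exactly when |w + 9| < ε/11.
Take δ = ε/11. If 0 < |w + 9| < δ then |(11w - 11) + 110| = 11|w + 9| < 11·(ε/11) = ε.

δ = ε/11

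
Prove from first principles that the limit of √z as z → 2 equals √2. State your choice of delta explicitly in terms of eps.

delta = min(2, √2·eps)

Fix eps > 0. We want delta > 0 such that 0 < |z − 2| < delta implies |√z − √2| < eps.
Rationalise: √z − √2 = (z − 2)/(√z + √2), so |√z − √2| = |z − 2|/(√z + √2).
Restrict delta ≤ 2 so that |z − 2| < 2 forces z > 0, and then √z + √2 > √2.
Hence |√z − √2| < |z − 2|/√2, which is < eps once |z − 2| < √2·eps.
Take delta = min(2, √2·eps). If 0 < |z − 2| < delta then z > 0 and |√z − √2| < |z − 2|/√2 < eps.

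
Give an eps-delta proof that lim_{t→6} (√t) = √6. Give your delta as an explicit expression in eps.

Let eps > 0. We want delta > 0 such that 0 < |t − 6| < delta implies |√t − √6| < eps.
Multiplying by the conjugate, |√t − √6| = |t − 6|/(√t + √6).
Restrict delta ≤ 6 so that |t − 6| < 6 forces t > 0, and then √t + √6 > √6.
Hence |√t − √6| < |t − 6|/√6, which is < eps once |t − 6| < √6·eps.
Take delta = min(6, √6·eps). If 0 < |t − 6| < delta then t > 0 and |√t − √6| < |t − 6|/√6 < eps.

delta = min(6, √6·eps)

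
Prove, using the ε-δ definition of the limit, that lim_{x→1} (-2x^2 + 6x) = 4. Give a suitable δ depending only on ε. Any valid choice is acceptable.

Let ε > 0 be given. We want δ > 0 such that 0 < |x − 1| < δ implies |(-2x^2 + 6x) − 4| < ε.
(-2x^2 + 6x) − 4 = -2x^2 + 6x - 4 = (x − 1)(-2x + 4).
So |(-2x^2 + 6x) − 4| = |x − 1|·|-2x + 4|.
Assume first that |x − 1| < 1, so |x| < 2. Then |-2x + 4| ≤ 2·2 + 4 = 8.
Hence |(-2x^2 + 6x) − 4| ≤ 8|x − 1| < ε provided |x − 1| < ε/8.
Take δ = min(1, ε/8). Then 0 < |x − 1| < δ gives both |x − 1| < 1 and |x − 1| < ε/8, so |(-2x^2 + 6x) − 4| < ε.

δ = min(1, ε/8)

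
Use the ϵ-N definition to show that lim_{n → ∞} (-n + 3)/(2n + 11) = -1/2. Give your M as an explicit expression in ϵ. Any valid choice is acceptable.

Fix ϵ > 0. For n ≥ 1, |(-n + 3)/(2n + 11) + 1/2| = |17|/(2(2n + 11)) = 17/(2(2n + 11)).
Since 2n + 11 ≥ 2n for n ≥ 1, this is ≤ 17/(2·2n) = (17/4)/n.
So |(-n + 3)/(2n + 11) + 1/2| < ϵ whenever n > (17/4)/ϵ.
Take M = (17/4)/ϵ. If n > M then |(-n + 3)/(2n + 11) + 1/2| ≤ (17/4)/n < ϵ.

M = (17/4)/ϵ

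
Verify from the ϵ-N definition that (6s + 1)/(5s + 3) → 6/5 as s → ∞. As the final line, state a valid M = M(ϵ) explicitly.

M = (13/25)/ϵ

Let ϵ > 0 be given. We seek M > 0 such that s > M implies |(6s + 1)/(5s + 3) − (6/5)| < ϵ.
(6s + 1)/(5s + 3) − (6/5) = (5(6s + 1) − 6(5s + 3)) / (5(5s + 3)) = -13/(5(5s + 3)).
For s > 0 we have 5s + 3 > 5s, so |(6s + 1)/(5s + 3) − (6/5)| = 13/(5(5s + 3)) < 13/(5·5s) = (13/25)/s.
Thus |(6s + 1)/(5s + 3) − (6/5)| < ϵ whenever s > (13/25)/ϵ.
Take M = (13/25)/ϵ. If s > M then |(6s + 1)/(5s + 3) − (6/5)| < (13/25)/s < ϵ.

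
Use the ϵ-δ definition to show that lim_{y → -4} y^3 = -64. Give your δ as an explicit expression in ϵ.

δ = min(2, ϵ/76)

Let ϵ > 0 be given. We seek δ > 0 with 0 < |y + 4| < δ ⇒ |y^3 + 64| < ϵ.
Factor: y^3 + 64 = (y + 4)(y^2 - 4y + 16), so |y^3 + 64| = |y + 4|·|y^2 - 4y + 16|.
Restrict δ ≤ 2. Then |y + 4| < 2 gives |y| < 6, so by the triangle inequality |y^2 - 4y + 16| ≤ 6^2 + 4·6 + 16 = 76.
Hence |y^3 + 64| ≤ 76|y + 4|, which is < ϵ once |y + 4| < ϵ/76.
Take δ = min(2, ϵ/76). If 0 < |y + 4| < δ then both bounds hold and |y^3 + 64| ≤ 76|y + 4| < 76·(ϵ/76) = ϵ.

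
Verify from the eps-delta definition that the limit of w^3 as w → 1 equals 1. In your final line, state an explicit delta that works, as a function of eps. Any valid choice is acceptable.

delta = min(2, eps/13)

Let eps > 0. We seek delta > 0 with 0 < |w − 1| < delta ⇒ |w^3 − 1| < eps.
Factor: w^3 − 1 = (w − 1)(w^2 + w + 1), so |w^3 − 1| = |w − 1|·|w^2 + w + 1|.
Restrict delta ≤ 2. Then |w − 1| < 2 gives |w| < 3, so by the triangle inequality |w^2 + w + 1| ≤ 3^2 + 3 + 1 = 13.
Hence |w^3 − 1| ≤ 13|w − 1|, which is < eps once |w − 1| < eps/13.
Take delta = min(2, eps/13). If 0 < |w − 1| < delta then both bounds hold and |w^3 − 1| ≤ 13|w − 1| < 13·(eps/13) = eps.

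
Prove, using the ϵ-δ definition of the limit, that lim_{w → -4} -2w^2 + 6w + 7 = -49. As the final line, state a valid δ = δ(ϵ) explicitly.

Suppose ϵ > 0. We want δ > 0 such that 0 < |w + 4| < δ implies |(-2w^2 + 6w + 7) + 49| < ϵ.
(-2w^2 + 6w + 7) + 49 = -2w^2 + 6w + 56 = (w + 4)(-2w + 14).
So |(-2w^2 + 6w + 7) + 49| = |w + 4|·|-2w + 14|.
Require δ ≤ 2. Then |w + 4| < 2 gives |w| < 6, and by the triangle inequality |-2w + 14| ≤ 2·6 + 14 = 26.
Hence |(-2w^2 + 6w + 7) + 49| ≤ 26|w + 4| < ϵ provided |w + 4| < ϵ/26.
Take δ = min(2, ϵ/26). Then 0 < |w + 4| < δ gives both |w + 4| < 2 and |w + 4| < ϵ/26, so |(-2w^2 + 6w + 7) + 49| < ϵ.

δ = min(2, ϵ/26)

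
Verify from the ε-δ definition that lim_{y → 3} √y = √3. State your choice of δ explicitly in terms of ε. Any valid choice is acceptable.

δ = min(3, √3·ε)

Let ε > 0. We want δ > 0 such that 0 < |y − 3| < δ implies |√y − √3| < ε.
Rationalise: √y − √3 = (y − 3)/(√y + √3), so |√y − √3| = |y − 3|/(√y + √3).
Restrict δ ≤ 3 so that |y − 3| < 3 forces y > 0, and then √y + √3 > √3.
Hence |√y − √3| < |y − 3|/√3, which is < ε once |y − 3| < √3·ε.
Take δ = min(3, √3·ε). If 0 < |y − 3| < δ then y > 0 and |√y − √3| < |y − 3|/√3 < ε.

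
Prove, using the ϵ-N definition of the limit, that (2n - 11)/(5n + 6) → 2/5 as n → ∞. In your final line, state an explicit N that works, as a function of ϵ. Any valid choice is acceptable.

Let ϵ > 0 be given. For n ≥ 1, |(2n - 11)/(5n + 6) − (2/5)| = |-67|/(5(5n + 6)) = 67/(5(5n + 6)).
Since 5n + 6 ≥ 5n for n ≥ 1, this is ≤ 67/(5·5n) = (67/25)/n.
So |(2n - 11)/(5n + 6) − (2/5)| < ϵ whenever n > (67/25)/ϵ.
Take N = (67/25)/ϵ. If n > N then |(2n - 11)/(5n + 6) − (2/5)| ≤ (67/25)/n < ϵ.

N = (67/25)/ϵ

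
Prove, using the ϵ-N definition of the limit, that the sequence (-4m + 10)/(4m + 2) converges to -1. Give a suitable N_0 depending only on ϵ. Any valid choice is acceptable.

Let ϵ > 0 be given. For m ≥ 1, |(-4m + 10)/(4m + 2) + 1| = |48|/(4(4m + 2)) = 48/(4(4m + 2)).
Since 4m + 2 ≥ 4m for m ≥ 1, this is ≤ 48/(4·4m) = 3/m.
So |(-4m + 10)/(4m + 2) + 1| < ϵ whenever m > 3/ϵ.
Take N_0 = 3/ϵ. If m > N_0 then |(-4m + 10)/(4m + 2) + 1| ≤ 3/m < ϵ.

N_0 = 3/ϵ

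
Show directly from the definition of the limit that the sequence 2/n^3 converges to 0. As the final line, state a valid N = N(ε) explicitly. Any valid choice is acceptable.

N = (2/ε)^{1/3}

Let ε > 0 be given. For n ≥ 1, |2/n^3 − 0| = 2/n^3.
2/n^3 < ε ⇔ n^3 > 2/ε ⇔ n > (2/ε)^{1/3}.
Take N = (2/ε)^{1/3}. Then n > N implies 2/n^3 < ε.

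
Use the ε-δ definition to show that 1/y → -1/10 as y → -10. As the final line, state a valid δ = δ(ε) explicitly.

δ = min(5, 50ε)

Let ε > 0 be given. We seek δ > 0 such that 0 < |y + 10| < δ implies |1/y + 1/10| < ε.
|1/y + 1/10| = |-10 − y|/(10·|y|) = |y + 10|/(10|y|).
Require δ ≤ 5 so that |y| > 10 − 5 = 5, hence 10|y| > 50.
Then |1/y + 1/10| < |y + 10|/50, which is < ε when |y + 10| < 50ε.
Take δ = min(5, 50ε). Then 0 < |y + 10| < δ gives both |y + 10| < 5 and |y + 10| < 50ε, so |1/y + 1/10| < ε.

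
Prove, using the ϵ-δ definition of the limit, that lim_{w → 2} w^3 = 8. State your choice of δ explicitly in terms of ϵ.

δ = min(1, ϵ/19)

Suppose ϵ > 0. We seek δ > 0 with 0 < |w − 2| < δ ⇒ |w^3 − 8| < ϵ.
Factor: w^3 − 8 = (w − 2)(w^2 + 2w + 4), so |w^3 − 8| = |w − 2|·|w^2 + 2w + 4|.
Restrict δ ≤ 1. Then |w − 2| < 1 gives |w| < 3, so by the triangle inequality |w^2 + 2w + 4| ≤ 3^2 + 2·3 + 4 = 19.
Hence |w^3 − 8| ≤ 19|w − 2|, which is < ϵ once |w − 2| < ϵ/19.
Take δ = min(1, ϵ/19). If 0 < |w − 2| < δ then both bounds hold and |w^3 − 8| ≤ 19|w − 2| < 19·(ϵ/19) = ϵ.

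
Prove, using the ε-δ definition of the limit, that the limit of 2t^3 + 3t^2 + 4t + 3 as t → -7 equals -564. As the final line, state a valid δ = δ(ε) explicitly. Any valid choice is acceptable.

Suppose ε > 0. We want δ > 0 such that 0 < |t + 7| < δ implies |(2t^3 + 3t^2 + 4t + 3) + 564| < ε.
(2t^3 + 3t^2 + 4t + 3) + 564 = 2t^3 + 3t^2 + 4t + 567 = (t + 7)(2t^2 - 11t + 81).
So |(2t^3 + 3t^2 + 4t + 3) + 564| = |t + 7|·|2t^2 - 11t + 81|.
Assume first that |t + 7| < 1, so |t| < 8. Then |2t^2 - 11t + 81| ≤ 2·8^2 + 11·8 + 81 = 297.
Hence |(2t^3 + 3t^2 + 4t + 3) + 564| ≤ 297|t + 7| < ε provided |t + 7| < ε/297.
Choosing δ = min(1, ε/297) ensures both conditions, hence |(2t^3 + 3t^2 + 4t + 3) + 564| < ε.

δ = min(1, ε/297)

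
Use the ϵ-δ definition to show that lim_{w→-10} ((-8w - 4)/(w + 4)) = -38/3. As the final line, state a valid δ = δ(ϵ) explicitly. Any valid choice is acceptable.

Let ϵ > 0 be given. We want δ > 0 with 0 < |w + 10| < δ ⇒ |(-8w - 4)/(w + 4) + 38/3| < ϵ.
Combining over a common denominator, (-8w - 4)/(w + 4) + 38/3 = [(-8w - 4)·(-6) − 76·(w + 4)] / [(-6)·(w + 4)] = -28(w + 10) / ((-6)(w + 4)).
So |(-8w - 4)/(w + 4) + 38/3| = 28|w + 10| / (6·|w + 4|).
Restrict δ ≤ 3. Then |w + 10| < 3 gives |w + 4| = |(w + 10) + (-6)| ≥ 6 − 3 = 3.
Hence |(-8w - 4)/(w + 4) + 38/3| < 28|w + 10|/(6·3) = (14/9)|w + 10|, which is < ϵ once |w + 10| < (9/14)ϵ.
Take δ = min(3, (9/14)ϵ). Then 0 < |w + 10| < δ forces both bounds, so |(-8w - 4)/(w + 4) + 38/3| < ϵ.

δ = min(3, (9/14)ϵ)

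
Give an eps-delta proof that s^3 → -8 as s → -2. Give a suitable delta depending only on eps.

Let eps > 0 be given. We seek delta > 0 with 0 < |s + 2| < delta ⇒ |s^3 + 8| < eps.
Factor: s^3 + 8 = (s + 2)(s^2 - 2s + 4), so |s^3 + 8| = |s + 2|·|s^2 - 2s + 4|.
Impose delta ≤ 2 so that |s| < 4; then |s^2 - 2s + 4| ≤ 28.
Hence |s^3 + 8| ≤ 28|s + 2|, which is < eps once |s + 2| < eps/28.
Take delta = min(2, eps/28). If 0 < |s + 2| < delta then both bounds hold and |s^3 + 8| ≤ 28|s + 2| < 28·(eps/28) = eps.

delta = min(2, eps/28)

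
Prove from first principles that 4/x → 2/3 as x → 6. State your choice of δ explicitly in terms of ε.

Let ε > 0 be given. We seek δ > 0 such that 0 < |x − 6| < δ implies |4/x − (2/3)| < ε.
|4/x − (2/3)| = 4·|6 − x|/(6·|x|) = 4|x − 6|/(6|x|).
Require δ ≤ 3 so that |x| > 6 − 3 = 3, hence 6|x| > 18.
Then |4/x − (2/3)| < 4|x − 6|/18, which is < ε when |x − 6| < (9/2)ε.
Take δ = min(3, (9/2)ε). Then 0 < |x − 6| < δ gives both |x − 6| < 3 and |x − 6| < (9/2)ε, so |4/x − (2/3)| < ε.

δ = min(3, (9/2)ε)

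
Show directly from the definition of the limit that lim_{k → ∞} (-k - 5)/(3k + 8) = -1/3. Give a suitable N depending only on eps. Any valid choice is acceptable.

N = (7/9)/eps

Let eps > 0. For k ≥ 1, |(-k - 5)/(3k + 8) + 1/3| = |-7|/(3(3k + 8)) = 7/(3(3k + 8)).
Since 3k + 8 ≥ 3k for k ≥ 1, this is ≤ 7/(3·3k) = (7/9)/k.
So |(-k - 5)/(3k + 8) + 1/3| < eps whenever k > (7/9)/eps.
Take N = (7/9)/eps. If k > N then |(-k - 5)/(3k + 8) + 1/3| ≤ (7/9)/k < eps.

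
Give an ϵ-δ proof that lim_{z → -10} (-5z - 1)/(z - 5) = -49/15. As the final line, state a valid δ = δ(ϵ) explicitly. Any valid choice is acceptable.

Suppose ϵ > 0. We want δ > 0 with 0 < |z + 10| < δ ⇒ |(-5z - 1)/(z - 5) + 49/15| < ϵ.
Combining over a common denominator, (-5z - 1)/(z - 5) + 49/15 = [(-5z - 1)·(-15) − 49·(z - 5)] / [(-15)·(z - 5)] = 26(z + 10) / ((-15)(z - 5)).
So |(-5z - 1)/(z - 5) + 49/15| = 26|z + 10| / (15·|z − 5|).
Require δ ≤ 15/2, so |z − 5| ≥ |-15| − |z + 10| > 15 − 15/2 = 15/2.
Hence |(-5z - 1)/(z - 5) + 49/15| < 26|z + 10|/(15·(15/2)) = (52/225)|z + 10|, which is < ϵ once |z + 10| < (225/52)ϵ.
Take δ = min(15/2, (225/52)ϵ). Then 0 < |z + 10| < δ forces both bounds, so |(-5z - 1)/(z - 5) + 49/15| < ϵ.

δ = min(15/2, (225/52)ϵ)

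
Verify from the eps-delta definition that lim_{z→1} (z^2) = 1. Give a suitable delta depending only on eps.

Let eps > 0 be given. We seek delta > 0 with 0 < |z − 1| < delta ⇒ |z^2 − 1| < eps.
Factor: z^2 − 1 = (z − 1)(z + 1), so |z^2 − 1| = |z − 1|·|z + 1|.
Impose delta ≤ 1 so that |z| < 2; then |z + 1| ≤ 3.
Hence |z^2 − 1| ≤ 3|z − 1|, which is < eps once |z − 1| < eps/3.
Take delta = min(1, eps/3). If 0 < |z − 1| < delta then both bounds hold and |z^2 − 1| ≤ 3|z − 1| < 3·(eps/3) = eps.

delta = min(1, eps/3)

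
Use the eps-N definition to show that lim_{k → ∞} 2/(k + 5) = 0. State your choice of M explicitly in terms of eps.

Let eps > 0. For k ≥ 1, |2/(k + 5) − 0| = 2/(k + 5) ≤ 2/k.
We need 2/k < eps, i.e. k > 2/eps.
Take M = 2/eps. If k > M then |2/(k + 5)| ≤ 2/k < eps.

M = 2/eps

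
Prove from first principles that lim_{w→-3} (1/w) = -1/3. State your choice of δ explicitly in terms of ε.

Let ε > 0 be given. We seek δ > 0 such that 0 < |w + 3| < δ implies |1/w + 1/3| < ε.
|1/w + 1/3| = |-3 − w|/(3·|w|) = |w + 3|/(3|w|).
Require δ ≤ 3/2 so that |w| > 3 − 3/2 = 3/2, hence 3|w| > 9/2.
Then |1/w + 1/3| < |w + 3|/(9/2), which is < ε when |w + 3| < (9/2)ε.
Take δ = min(3/2, (9/2)ε). Then 0 < |w + 3| < δ gives both |w + 3| < 3/2 and |w + 3| < (9/2)ε, so |1/w + 1/3| < ε.

δ = min(3/2, (9/2)ε)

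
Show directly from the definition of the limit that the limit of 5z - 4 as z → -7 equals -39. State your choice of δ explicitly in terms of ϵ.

δ = ϵ/5

Let ϵ > 0. We need δ > 0 so that 0 < |z + 7| < δ implies |(5z - 4) + 39| < ϵ.
Since (5z - 4) + 39 = 5(z + 7), we have |(5z - 4) + 39| = 5|z + 7|.
Thus it suffices that |z + 7| < ϵ/5.
Take δ = ϵ/5. If 0 < |z + 7| < δ then |(5z - 4) + 39| = 5|z + 7| < 5·(ϵ/5) = ϵ.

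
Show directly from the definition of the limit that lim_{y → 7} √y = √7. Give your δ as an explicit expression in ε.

Let ε > 0. We want δ > 0 such that 0 < |y − 7| < δ implies |√y − √7| < ε.
Multiplying by the conjugate, |√y − √7| = |y − 7|/(√y + √7).
Restrict δ ≤ 7 so that |y − 7| < 7 forces y > 0, and then √y + √7 > √7.
Hence |√y − √7| < |y − 7|/√7, which is < ε once |y − 7| < √7·ε.
Take δ = min(7, √7·ε). If 0 < |y − 7| < δ then y > 0 and |√y − √7| < |y − 7|/√7 < ε.

δ = min(7, √7·ε)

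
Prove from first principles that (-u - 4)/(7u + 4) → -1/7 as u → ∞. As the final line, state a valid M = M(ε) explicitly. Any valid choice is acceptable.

M = (24/49)/ε

Fix ε > 0. We seek M > 0 such that u > M implies |(-u - 4)/(7u + 4) + 1/7| < ε.
(-u - 4)/(7u + 4) + 1/7 = (7(-u - 4) − (-1)(7u + 4)) / (7(7u + 4)) = -24/(7(7u + 4)).
For u > 0 we have 7u + 4 > 7u, so |(-u - 4)/(7u + 4) + 1/7| = 24/(7(7u + 4)) < 24/(7·7u) = (24/49)/u.
Thus |(-u - 4)/(7u + 4) + 1/7| < ε whenever u > (24/49)/ε.
Take M = (24/49)/ε. If u > M then |(-u - 4)/(7u + 4) + 1/7| < (24/49)/u < ε.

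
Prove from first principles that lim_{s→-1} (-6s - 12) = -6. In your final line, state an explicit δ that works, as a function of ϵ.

Suppose ϵ > 0. We need δ > 0 so that 0 < |s + 1| < δ implies |(-6s - 12) + 6| < ϵ.
Since (-6s - 12) + 6 = -6(s + 1), we have |(-6s - 12) + 6| = 6|s + 1|.
Thus it suffices that |s + 1| < ϵ/6.
Choosing δ = ϵ/6 gives |(-6s - 12) + 6| = 6|s + 1| < ϵ whenever |s + 1| < δ.

δ = ϵ/6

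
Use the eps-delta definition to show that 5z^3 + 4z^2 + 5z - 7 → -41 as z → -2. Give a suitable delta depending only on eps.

delta = min(1, eps/80)

Suppose eps > 0. We want delta > 0 such that 0 < |z + 2| < delta implies |(5z^3 + 4z^2 + 5z - 7) + 41| < eps.
(5z^3 + 4z^2 + 5z - 7) + 41 = 5z^3 + 4z^2 + 5z + 34 = (z + 2)(5z^2 - 6z + 17).
So |(5z^3 + 4z^2 + 5z - 7) + 41| = |z + 2|·|5z^2 - 6z + 17|.
Require delta ≤ 1. Then |z + 2| < 1 gives |z| < 3, and by the triangle inequality |5z^2 - 6z + 17| ≤ 5·3^2 + 6·3 + 17 = 80.
Hence |(5z^3 + 4z^2 + 5z - 7) + 41| ≤ 80|z + 2| < eps provided |z + 2| < eps/80.
Choosing delta = min(1, eps/80) ensures both conditions, hence |(5z^3 + 4z^2 + 5z - 7) + 41| < eps.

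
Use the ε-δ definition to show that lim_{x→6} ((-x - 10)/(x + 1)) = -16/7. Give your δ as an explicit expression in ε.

δ = min(7/2, (49/18)ε)

Let ε > 0 be given. We want δ > 0 with 0 < |x − 6| < δ ⇒ |(-x - 10)/(x + 1) + 16/7| < ε.
Combining over a common denominator, (-x - 10)/(x + 1) + 16/7 = [(-x - 10)·7 − (-16)·(x + 1)] / [7·(x + 1)] = 9(x − 6) / (7(x + 1)).
So |(-x - 10)/(x + 1) + 16/7| = 9|x − 6| / (7·|x + 1|).
Require δ ≤ 7/2, so |x + 1| ≥ |7| − |x − 6| > 7 − 7/2 = 7/2.
Hence |(-x - 10)/(x + 1) + 16/7| < 9|x − 6|/(7·(7/2)) = (18/49)|x − 6|, which is < ε once |x − 6| < (49/18)ε.
Take δ = min(7/2, (49/18)ε). Then 0 < |x − 6| < δ forces both bounds, so |(-x - 10)/(x + 1) + 16/7| < ε.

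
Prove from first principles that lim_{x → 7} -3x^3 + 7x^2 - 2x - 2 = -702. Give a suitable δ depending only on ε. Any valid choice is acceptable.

Suppose ε > 0. We want δ > 0 such that 0 < |x − 7| < δ implies |(-3x^3 + 7x^2 - 2x - 2) + 702| < ε.
(-3x^3 + 7x^2 - 2x - 2) + 702 = -3x^3 + 7x^2 - 2x + 700 = (x − 7)(-3x^2 - 14x - 100).
So |(-3x^3 + 7x^2 - 2x - 2) + 702| = |x − 7|·|-3x^2 - 14x - 100|.
Require δ ≤ 2. Then |x − 7| < 2 gives |x| < 9, and by the triangle inequality |-3x^2 - 14x - 100| ≤ 3·9^2 + 14·9 + 100 = 469.
Hence |(-3x^3 + 7x^2 - 2x - 2) + 702| ≤ 469|x − 7| < ε provided |x − 7| < ε/469.
Choosing δ = min(2, ε/469) ensures both conditions, hence |(-3x^3 + 7x^2 - 2x - 2) + 702| < ε.

δ = min(2, ε/469)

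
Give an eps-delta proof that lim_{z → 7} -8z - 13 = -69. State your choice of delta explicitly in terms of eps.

delta = eps/8

Let eps > 0 be given. We need delta > 0 so that 0 < |z − 7| < delta implies |(-8z - 13) + 69| < eps.
Since (-8z - 13) + 69 = -8(z − 7), we have |(-8z - 13) + 69| = 8|z − 7|.
Thus it suffices that |z − 7| < eps/8.
Choosing delta = eps/8 gives |(-8z - 13) + 69| = 8|z − 7| < eps whenever |z − 7| < delta.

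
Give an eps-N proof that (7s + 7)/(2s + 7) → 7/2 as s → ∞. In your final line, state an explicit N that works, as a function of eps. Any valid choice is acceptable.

N = (35/4)/eps

Fix eps > 0. We seek N > 0 such that s > N implies |(7s + 7)/(2s + 7) − (7/2)| < eps.
(7s + 7)/(2s + 7) − (7/2) = (2(7s + 7) − 7(2s + 7)) / (2(2s + 7)) = -35/(2(2s + 7)).
For s > 0 we have 2s + 7 > 2s, so |(7s + 7)/(2s + 7) − (7/2)| = 35/(2(2s + 7)) < 35/(2·2s) = (35/4)/s.
Thus |(7s + 7)/(2s + 7) − (7/2)| < eps whenever s > (35/4)/eps.
Take N = (35/4)/eps. If s > N then |(7s + 7)/(2s + 7) − (7/2)| < (35/4)/s < eps.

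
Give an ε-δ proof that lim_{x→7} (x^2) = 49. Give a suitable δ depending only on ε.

Let ε > 0 be given. We seek δ > 0 with 0 < |x − 7| < δ ⇒ |x^2 − 49| < ε.
Factor: x^2 − 49 = (x − 7)(x + 7), so |x^2 − 49| = |x − 7|·|x + 7|.
Restrict δ ≤ 1. Then |x − 7| < 1 gives |x| < 8, so by the triangle inequality |x + 7| ≤ 8 + 7 = 15.
Hence |x^2 − 49| ≤ 15|x − 7|, which is < ε once |x − 7| < ε/15.
Take δ = min(1, ε/15). If 0 < |x − 7| < δ then both bounds hold and |x^2 − 49| ≤ 15|x − 7| < 15·(ε/15) = ε.

δ = min(1, ε/15)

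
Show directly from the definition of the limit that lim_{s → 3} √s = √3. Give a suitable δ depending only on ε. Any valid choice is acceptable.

δ = min(3, √3·ε)

Let ε > 0 be given. We want δ > 0 such that 0 < |s − 3| < δ implies |√s − √3| < ε.
Rationalise: √s − √3 = (s − 3)/(√s + √3), so |√s − √3| = |s − 3|/(√s + √3).
Restrict δ ≤ 3 so that |s − 3| < 3 forces s > 0, and then √s + √3 > √3.
Hence |√s − √3| < |s − 3|/√3, which is < ε once |s − 3| < √3·ε.
Take δ = min(3, √3·ε). If 0 < |s − 3| < δ then s > 0 and |√s − √3| < |s − 3|/√3 < ε.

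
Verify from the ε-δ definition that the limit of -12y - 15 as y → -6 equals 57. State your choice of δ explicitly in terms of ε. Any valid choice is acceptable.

δ = ε/12

Fix ε > 0. We need δ > 0 so that 0 < |y + 6| < δ implies |(-12y - 15) − 57| < ε.
|(-12y - 15) − 57| = |-12y - 72| = 12|y + 6|.
Thus it suffices that |y + 6| < ε/12.
Choosing δ = ε/12 gives |(-12y - 15) − 57| = 12|y + 6| < ε whenever |y + 6| < δ.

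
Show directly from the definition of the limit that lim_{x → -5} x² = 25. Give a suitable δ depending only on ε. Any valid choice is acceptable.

Suppose ε > 0. We seek δ > 0 with 0 < |x + 5| < δ ⇒ |x² − 25| < ε.
Factor: x² − 25 = (x + 5)(x - 5), so |x² − 25| = |x + 5|·|x - 5|.
Restrict δ ≤ 1. Then |x + 5| < 1 gives |x| < 6, so by the triangle inequality |x - 5| ≤ 6 + 5 = 11.
Hence |x² − 25| ≤ 11|x + 5|, which is < ε once |x + 5| < ε/11.
Take δ = min(1, ε/11). If 0 < |x + 5| < δ then both bounds hold and |x² − 25| ≤ 11|x + 5| < 11·(ε/11) = ε.

δ = min(1, ε/11)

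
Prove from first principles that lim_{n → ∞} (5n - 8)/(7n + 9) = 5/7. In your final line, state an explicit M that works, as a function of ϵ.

M = (101/49)/ϵ

Fix ϵ > 0. For n ≥ 1, |(5n - 8)/(7n + 9) − (5/7)| = |-101|/(7(7n + 9)) = 101/(7(7n + 9)).
Since 7n + 9 ≥ 7n for n ≥ 1, this is ≤ 101/(7·7n) = (101/49)/n.
So |(5n - 8)/(7n + 9) − (5/7)| < ϵ whenever n > (101/49)/ϵ.
Take M = (101/49)/ϵ. If n > M then |(5n - 8)/(7n + 9) − (5/7)| ≤ (101/49)/n < ϵ.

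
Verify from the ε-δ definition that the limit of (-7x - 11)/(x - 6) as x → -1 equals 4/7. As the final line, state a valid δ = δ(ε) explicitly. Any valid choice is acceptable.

δ = min(7/2, (49/106)ε)

Fix ε > 0. We want δ > 0 with 0 < |x + 1| < δ ⇒ |(-7x - 11)/(x - 6) − (4/7)| < ε.
Combining over a common denominator, (-7x - 11)/(x - 6) − (4/7) = [(-7x - 11)·(-7) − (-4)·(x - 6)] / [(-7)·(x - 6)] = 53(x + 1) / ((-7)(x - 6)).
So |(-7x - 11)/(x - 6) − (4/7)| = 53|x + 1| / (7·|x − 6|).
Restrict δ ≤ 7/2. Then |x + 1| < 7/2 gives |x − 6| = |(x + 1) + (-7)| ≥ 7 − 7/2 = 7/2.
Hence |(-7x - 11)/(x - 6) − (4/7)| < 53|x + 1|/(7·(7/2)) = (106/49)|x + 1|, which is < ε once |x + 1| < (49/106)ε.
Take δ = min(7/2, (49/106)ε). Then 0 < |x + 1| < δ forces both bounds, so |(-7x - 11)/(x - 6) − (4/7)| < ε.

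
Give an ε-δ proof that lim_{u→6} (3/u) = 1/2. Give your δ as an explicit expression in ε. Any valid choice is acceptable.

δ = min(3, 6ε)

Suppose ε > 0. We seek δ > 0 such that 0 < |u − 6| < δ implies |3/u − (1/2)| < ε.
|3/u − (1/2)| = 3·|6 − u|/(6·|u|) = 3|u − 6|/(6|u|).
Restrict δ ≤ 3. Then |u − 6| < 3 gives |u| > 3, so 6|u| > 18.
Then |3/u − (1/2)| < 3|u − 6|/18, which is < ε when |u − 6| < 6ε.
Take δ = min(3, 6ε). Then 0 < |u − 6| < δ gives both |u − 6| < 3 and |u − 6| < 6ε, so |3/u − (1/2)| < ε.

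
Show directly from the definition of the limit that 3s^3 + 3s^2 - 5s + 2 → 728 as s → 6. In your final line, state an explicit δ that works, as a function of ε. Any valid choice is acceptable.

Fix ε > 0. We want δ > 0 such that 0 < |s − 6| < δ implies |(3s^3 + 3s^2 - 5s + 2) − 728| < ε.
(3s^3 + 3s^2 - 5s + 2) − 728 = 3s^3 + 3s^2 - 5s - 726 = (s − 6)(3s^2 + 21s + 121).
So |(3s^3 + 3s^2 - 5s + 2) − 728| = |s − 6|·|3s^2 + 21s + 121|.
Require δ ≤ 1. Then |s − 6| < 1 gives |s| < 7, and by the triangle inequality |3s^2 + 21s + 121| ≤ 3·7^2 + 21·7 + 121 = 415.
Hence |(3s^3 + 3s^2 - 5s + 2) − 728| ≤ 415|s − 6| < ε provided |s − 6| < ε/415.
Take δ = min(1, ε/415). Then 0 < |s − 6| < δ gives both |s − 6| < 1 and |s − 6| < ε/415, so |(3s^3 + 3s^2 - 5s + 2) − 728| < ε.

δ = min(1, ε/415)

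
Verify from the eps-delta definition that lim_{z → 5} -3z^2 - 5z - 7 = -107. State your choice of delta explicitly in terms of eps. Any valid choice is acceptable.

delta = min(2, eps/41)

Suppose eps > 0. We want delta > 0 such that 0 < |z − 5| < delta implies |(-3z^2 - 5z - 7) + 107| < eps.
(-3z^2 - 5z - 7) + 107 = -3z^2 - 5z + 100 = (z − 5)(-3z - 20).
So |(-3z^2 - 5z - 7) + 107| = |z − 5|·|-3z - 20|.
Assume first that |z − 5| < 2, so |z| < 7. Then |-3z - 20| ≤ 3·7 + 20 = 41.
Hence |(-3z^2 - 5z - 7) + 107| ≤ 41|z − 5| < eps provided |z − 5| < eps/41.
Choosing delta = min(2, eps/41) ensures both conditions, hence |(-3z^2 - 5z - 7) + 107| < eps.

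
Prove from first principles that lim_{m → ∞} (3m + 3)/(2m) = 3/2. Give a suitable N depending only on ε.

N = (3/2)/ε

Fix ε > 0. For m ≥ 1, |(3m + 3)/(2m) − (3/2)| = |6|/(2(2m)) = 6/(2(2m)).
Since 2m ≥ 2m for m ≥ 1, this is ≤ 6/(2·2m) = (3/2)/m.
So |(3m + 3)/(2m) − (3/2)| < ε whenever m > (3/2)/ε.
Take N = (3/2)/ε. If m > N then |(3m + 3)/(2m) − (3/2)| ≤ (3/2)/m < ε.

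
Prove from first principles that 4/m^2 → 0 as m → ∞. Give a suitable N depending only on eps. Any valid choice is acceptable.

N = (4/eps)^{1/2}

Let eps > 0. For m ≥ 1, |4/m^2 − 0| = 4/m^2.
4/m^2 < eps ⇔ m^2 > 4/eps ⇔ m > (4/eps)^{1/2}.
Take N = (4/eps)^{1/2}. Then m > N implies 4/m^2 < eps.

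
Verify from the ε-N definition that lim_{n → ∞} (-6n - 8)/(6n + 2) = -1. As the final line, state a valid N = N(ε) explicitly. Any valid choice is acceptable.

Let ε > 0 be given. For n ≥ 1, |(-6n - 8)/(6n + 2) + 1| = |-36|/(6(6n + 2)) = 36/(6(6n + 2)).
Since 6n + 2 ≥ 6n for n ≥ 1, this is ≤ 36/(6·6n) = 1/n.
So |(-6n - 8)/(6n + 2) + 1| < ε whenever n > 1/ε.
Take N = 1/ε. If n > N then |(-6n - 8)/(6n + 2) + 1| ≤ 1/n < ε.

N = 1/ε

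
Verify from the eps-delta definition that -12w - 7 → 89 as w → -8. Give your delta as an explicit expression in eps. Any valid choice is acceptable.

delta = eps/12

Fix eps > 0. We need delta > 0 so that 0 < |w + 8| < delta implies |(-12w - 7) − 89| < eps.
|(-12w - 7) − 89| = |-12w - 96| = 12|w + 8|.
Thus it suffices that |w + 8| < eps/12.
Take delta = eps/12. If 0 < |w + 8| < delta then |(-12w - 7) − 89| = 12|w + 8| < 12·(eps/12) = eps.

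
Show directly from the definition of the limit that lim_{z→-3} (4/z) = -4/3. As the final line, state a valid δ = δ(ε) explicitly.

δ = min(3/2, (9/8)ε)

Let ε > 0. We seek δ > 0 such that 0 < |z + 3| < δ implies |4/z + 4/3| < ε.
|4/z + 4/3| = 4·|-3 − z|/(3·|z|) = 4|z + 3|/(3|z|).
Require δ ≤ 3/2 so that |z| > 3 − 3/2 = 3/2, hence 3|z| > 9/2.
Then |4/z + 4/3| < 4|z + 3|/(9/2), which is < ε when |z + 3| < (9/8)ε.
Take δ = min(3/2, (9/8)ε). Then 0 < |z + 3| < δ gives both |z + 3| < 3/2 and |z + 3| < (9/8)ε, so |4/z + 4/3| < ε.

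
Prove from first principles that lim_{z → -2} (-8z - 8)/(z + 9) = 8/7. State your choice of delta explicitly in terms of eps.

delta = min(7/2, (49/128)eps)

Suppose eps > 0. We want delta > 0 with 0 < |z + 2| < delta ⇒ |(-8z - 8)/(z + 9) − (8/7)| < eps.
Combining over a common denominator, (-8z - 8)/(z + 9) − (8/7) = [(-8z - 8)·7 − 8·(z + 9)] / [7·(z + 9)] = -64(z + 2) / (7(z + 9)).
So |(-8z - 8)/(z + 9) − (8/7)| = 64|z + 2| / (7·|z + 9|).
Require delta ≤ 7/2, so |z + 9| ≥ |7| − |z + 2| > 7 − 7/2 = 7/2.
Hence |(-8z - 8)/(z + 9) − (8/7)| < 64|z + 2|/(7·(7/2)) = (128/49)|z + 2|, which is < eps once |z + 2| < (49/128)eps.
Take delta = min(7/2, (49/128)eps). Then 0 < |z + 2| < delta forces both bounds, so |(-8z - 8)/(z + 9) − (8/7)| < eps.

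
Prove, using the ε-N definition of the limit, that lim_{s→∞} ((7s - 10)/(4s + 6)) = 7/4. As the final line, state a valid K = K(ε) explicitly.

Let ε > 0 be given. We seek K > 0 such that s > K implies |(7s - 10)/(4s + 6) − (7/4)| < ε.
(7s - 10)/(4s + 6) − (7/4) = (4(7s - 10) − 7(4s + 6)) / (4(4s + 6)) = -82/(4(4s + 6)).
For s > 0 we have 4s + 6 > 4s, so |(7s - 10)/(4s + 6) − (7/4)| = 82/(4(4s + 6)) < 82/(4·4s) = (41/8)/s.
Thus |(7s - 10)/(4s + 6) − (7/4)| < ε whenever s > (41/8)/ε.
Take K = (41/8)/ε. If s > K then |(7s - 10)/(4s + 6) − (7/4)| < (41/8)/s < ε.

K = (41/8)/ε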